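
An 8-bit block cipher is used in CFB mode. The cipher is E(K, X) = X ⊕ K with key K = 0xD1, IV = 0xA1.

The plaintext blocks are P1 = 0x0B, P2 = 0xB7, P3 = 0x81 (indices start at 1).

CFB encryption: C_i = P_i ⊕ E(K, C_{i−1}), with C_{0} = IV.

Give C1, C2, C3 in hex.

C1: E(K, 0xA1) = 0x70; 0x0B ⊕ 0x70 = 0x7B.
C2: E(K, 0x7B) = 0xAA; 0xB7 ⊕ 0xAA = 0x1D.
C3: E(K, 0x1D) = 0xCC; 0x81 ⊕ 0xCC = 0x4D.

C1 = 0x7B, C2 = 0x1D, C3 = 0x4D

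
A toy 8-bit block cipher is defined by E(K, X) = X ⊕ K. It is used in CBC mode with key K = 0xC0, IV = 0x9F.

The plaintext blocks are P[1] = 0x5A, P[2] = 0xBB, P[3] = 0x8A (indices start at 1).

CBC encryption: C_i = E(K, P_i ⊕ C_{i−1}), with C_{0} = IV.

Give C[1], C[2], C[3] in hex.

C[1] = 0x05, C[2] = 0x7E, C[3] = 0x34

C[1]: P[1] ⊕ 0x9F = 0xC5; E(K, 0xC5) = 0x05.
C[2]: P[2] ⊕ 0x05 = 0xBE; E(K, 0xBE) = 0x7E.
C[3]: P[3] ⊕ 0x7E = 0xF4; E(K, 0xF4) = 0x34.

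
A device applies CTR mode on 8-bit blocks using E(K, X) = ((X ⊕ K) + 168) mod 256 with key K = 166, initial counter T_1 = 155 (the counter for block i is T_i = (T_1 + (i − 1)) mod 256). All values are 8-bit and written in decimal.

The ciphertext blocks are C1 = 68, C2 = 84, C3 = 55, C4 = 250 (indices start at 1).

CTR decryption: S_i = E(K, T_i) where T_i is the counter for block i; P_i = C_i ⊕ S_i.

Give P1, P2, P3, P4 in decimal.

P1: T = 155, S = E(K, T) = 229; 68 ⊕ 229 = 161.
P2: T = 156, S = E(K, T) = 226; 84 ⊕ 226 = 182.
P3: T = 157, S = E(K, T) = 227; 55 ⊕ 227 = 212.
P4: T = 158, S = E(K, T) = 224; 250 ⊕ 224 = 26.

P1 = 161, P2 = 182, P3 = 212, P4 = 26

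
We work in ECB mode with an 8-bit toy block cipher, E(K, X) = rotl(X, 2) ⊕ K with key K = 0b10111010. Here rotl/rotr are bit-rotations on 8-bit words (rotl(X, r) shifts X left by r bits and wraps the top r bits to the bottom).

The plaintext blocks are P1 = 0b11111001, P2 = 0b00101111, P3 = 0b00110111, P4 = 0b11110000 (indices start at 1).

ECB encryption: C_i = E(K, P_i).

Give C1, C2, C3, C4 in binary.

C1 = 0b01011101, C2 = 0b00000110, C3 = 0b01100110, C4 = 0b01111001

C1: E(K, 0b11111001) = 0b01011101.
C2: E(K, 0b00101111) = 0b00000110.
C3: E(K, 0b00110111) = 0b01100110.
C4: E(K, 0b11110000) = 0b01111001.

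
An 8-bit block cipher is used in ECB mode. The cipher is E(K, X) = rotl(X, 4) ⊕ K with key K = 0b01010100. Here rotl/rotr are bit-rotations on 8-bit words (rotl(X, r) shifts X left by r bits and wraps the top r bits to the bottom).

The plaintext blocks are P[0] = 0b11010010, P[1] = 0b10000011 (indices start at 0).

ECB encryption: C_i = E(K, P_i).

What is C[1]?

C[1] = 0b01101100

C[1]: E(K, 0b10000011) = 0b01101100.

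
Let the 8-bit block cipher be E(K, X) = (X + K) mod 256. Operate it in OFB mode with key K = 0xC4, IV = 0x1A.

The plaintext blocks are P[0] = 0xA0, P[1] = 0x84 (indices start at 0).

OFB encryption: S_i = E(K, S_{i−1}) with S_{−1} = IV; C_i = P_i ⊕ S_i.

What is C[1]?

C[1] = 0x26

C[0]: S = E(K, 0x1A) = 0xDE; 0xA0 ⊕ 0xDE = 0x7E.
C[1]: S = E(K, 0xDE) = 0xA2; 0x84 ⊕ 0xA2 = 0x26.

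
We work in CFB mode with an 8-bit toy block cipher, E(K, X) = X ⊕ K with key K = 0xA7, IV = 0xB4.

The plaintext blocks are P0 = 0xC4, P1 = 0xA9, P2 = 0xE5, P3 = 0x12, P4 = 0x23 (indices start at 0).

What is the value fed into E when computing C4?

0x2E

CFB encryption: C_i = P_i ⊕ E(K, C_{i−1}), with C_{−1} = IV.
C0: E(K, 0xB4) = 0x13; 0xC4 ⊕ 0x13 = 0xD7.
C1: E(K, 0xD7) = 0x70; 0xA9 ⊕ 0x70 = 0xD9.
C2: E(K, 0xD9) = 0x7E; 0xE5 ⊕ 0x7E = 0x9B.
C3: E(K, 0x9B) = 0x3C; 0x12 ⊕ 0x3C = 0x2E.
C4: E(K, 0x2E) = 0x89; 0x23 ⊕ 0x89 = 0xAA.
So the input to E for block 4 is 0x2E.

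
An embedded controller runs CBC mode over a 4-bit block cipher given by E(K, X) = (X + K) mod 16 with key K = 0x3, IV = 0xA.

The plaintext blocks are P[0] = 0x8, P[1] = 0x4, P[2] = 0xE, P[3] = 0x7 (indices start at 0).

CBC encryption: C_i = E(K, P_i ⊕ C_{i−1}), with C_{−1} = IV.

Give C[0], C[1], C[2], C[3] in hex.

C[0] = 0x5, C[1] = 0x4, C[2] = 0xD, C[3] = 0xD

C[0]: P[0] ⊕ 0xA = 0x2; E(K, 0x2) = 0x5.
C[1]: P[1] ⊕ 0x5 = 0x1; E(K, 0x1) = 0x4.
C[2]: P[2] ⊕ 0x4 = 0xA; E(K, 0xA) = 0xD.
C[3]: P[3] ⊕ 0xD = 0xA; E(K, 0xA) = 0xD.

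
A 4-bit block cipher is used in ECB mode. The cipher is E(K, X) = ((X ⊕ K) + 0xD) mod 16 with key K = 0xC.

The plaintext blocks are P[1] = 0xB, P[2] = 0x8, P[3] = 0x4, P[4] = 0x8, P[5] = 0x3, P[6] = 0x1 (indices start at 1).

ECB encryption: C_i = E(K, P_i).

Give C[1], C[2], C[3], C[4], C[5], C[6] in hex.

C[1] = 0x4, C[2] = 0x1, C[3] = 0x5, C[4] = 0x1, C[5] = 0xC, C[6] = 0xA

C[1]: E(K, 0xB) = 0x4.
C[2]: E(K, 0x8) = 0x1.
C[3]: E(K, 0x4) = 0x5.
C[4]: E(K, 0x8) = 0x1.
C[5]: E(K, 0x3) = 0xC.
C[6]: E(K, 0x1) = 0xA.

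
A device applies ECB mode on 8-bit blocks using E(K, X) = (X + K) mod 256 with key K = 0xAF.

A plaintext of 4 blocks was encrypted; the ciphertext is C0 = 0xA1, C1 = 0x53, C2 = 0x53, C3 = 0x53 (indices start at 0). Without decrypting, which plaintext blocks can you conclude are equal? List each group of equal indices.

P1 = P2 = P3

ECB encrypts each block independently with the same key, so equal ciphertext blocks imply equal plaintext blocks.
C1 = C2 = C3 = 0x53, so P1 = P2 = P3.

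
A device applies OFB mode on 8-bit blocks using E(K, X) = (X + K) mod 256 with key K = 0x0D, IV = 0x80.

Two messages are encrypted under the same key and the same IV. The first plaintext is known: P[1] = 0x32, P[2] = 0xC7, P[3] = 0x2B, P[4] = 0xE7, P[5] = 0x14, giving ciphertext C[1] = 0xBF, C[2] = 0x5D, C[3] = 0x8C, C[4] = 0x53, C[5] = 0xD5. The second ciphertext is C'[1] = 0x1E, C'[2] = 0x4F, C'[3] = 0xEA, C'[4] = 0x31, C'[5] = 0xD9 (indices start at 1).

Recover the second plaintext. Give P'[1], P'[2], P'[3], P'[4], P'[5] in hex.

P'[1] = 0x93, P'[2] = 0xD5, P'[3] = 0x4D, P'[4] = 0x85, P'[5] = 0x18

In OFB with a reused IV, both messages share the same keystream S_i, so C_i ⊕ C'_i = P_i ⊕ P'_i and thus P'_i = P_i ⊕ C_i ⊕ C'_i.
P'[1]: 0x32 ⊕ 0xBF ⊕ 0x1E = 0x93.
P'[2]: 0xC7 ⊕ 0x5D ⊕ 0x4F = 0xD5.
P'[3]: 0x2B ⊕ 0x8C ⊕ 0xEA = 0x4D.
P'[4]: 0xE7 ⊕ 0x53 ⊕ 0x31 = 0x85.
P'[5]: 0x14 ⊕ 0xD5 ⊕ 0xD9 = 0x18.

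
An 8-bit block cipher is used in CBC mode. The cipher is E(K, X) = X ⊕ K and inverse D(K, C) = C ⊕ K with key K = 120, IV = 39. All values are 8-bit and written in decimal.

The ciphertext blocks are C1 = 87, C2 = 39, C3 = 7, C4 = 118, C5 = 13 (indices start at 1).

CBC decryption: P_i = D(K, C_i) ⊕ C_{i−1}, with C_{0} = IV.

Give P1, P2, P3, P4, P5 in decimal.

P1: D(K, 87) = 47; 47 ⊕ 39 = 8.
P2: D(K, 39) = 95; 95 ⊕ 87 = 8.
P3: D(K, 7) = 127; 127 ⊕ 39 = 88.
P4: D(K, 118) = 14; 14 ⊕ 7 = 9.
P5: D(K, 13) = 117; 117 ⊕ 118 = 3.

P1 = 8, P2 = 8, P3 = 88, P4 = 9, P5 = 3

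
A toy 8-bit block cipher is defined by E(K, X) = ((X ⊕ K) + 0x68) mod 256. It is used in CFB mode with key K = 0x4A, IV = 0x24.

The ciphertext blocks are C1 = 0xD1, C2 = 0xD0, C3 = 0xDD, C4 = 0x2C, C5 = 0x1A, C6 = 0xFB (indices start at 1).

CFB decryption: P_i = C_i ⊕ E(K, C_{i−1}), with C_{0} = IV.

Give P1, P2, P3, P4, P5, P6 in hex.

P1: E(K, 0x24) = 0xD6; 0xD1 ⊕ 0xD6 = 0x07.
P2: E(K, 0xD1) = 0x03; 0xD0 ⊕ 0x03 = 0xD3.
P3: E(K, 0xD0) = 0x02; 0xDD ⊕ 0x02 = 0xDF.
P4: E(K, 0xDD) = 0xFF; 0x2C ⊕ 0xFF = 0xD3.
P5: E(K, 0x2C) = 0xCE; 0x1A ⊕ 0xCE = 0xD4.
P6: E(K, 0x1A) = 0xB8; 0xFB ⊕ 0xB8 = 0x43.

P1 = 0x07, P2 = 0xD3, P3 = 0xDF, P4 = 0xD3, P5 = 0xD4, P6 = 0x43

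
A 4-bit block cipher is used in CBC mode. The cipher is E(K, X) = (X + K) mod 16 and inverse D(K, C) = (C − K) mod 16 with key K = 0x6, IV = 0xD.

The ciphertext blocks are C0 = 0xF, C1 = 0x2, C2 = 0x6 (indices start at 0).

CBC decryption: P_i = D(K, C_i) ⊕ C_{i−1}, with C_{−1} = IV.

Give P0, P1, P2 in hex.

P0 = 0x4, P1 = 0x3, P2 = 0x2

P0: D(K, 0xF) = 0x9; 0x9 ⊕ 0xD = 0x4.
P1: D(K, 0x2) = 0xC; 0xC ⊕ 0xF = 0x3.
P2: D(K, 0x6) = 0x0; 0x0 ⊕ 0x2 = 0x2.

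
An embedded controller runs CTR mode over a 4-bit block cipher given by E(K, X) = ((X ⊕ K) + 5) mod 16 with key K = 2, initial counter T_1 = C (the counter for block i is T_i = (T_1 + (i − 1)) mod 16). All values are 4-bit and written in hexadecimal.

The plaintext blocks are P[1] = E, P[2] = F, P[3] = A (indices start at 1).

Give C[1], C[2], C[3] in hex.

CTR encryption: S_i = E(K, T_i) where T_i is the counter for block i; C_i = P_i ⊕ S_i.
C[1]: T = C, S = E(K, T) = 3; E ⊕ 3 = D.
C[2]: T = D, S = E(K, T) = 4; F ⊕ 4 = B.
C[3]: T = E, S = E(K, T) = 1; A ⊕ 1 = B.

C[1] = D, C[2] = B, C[3] = B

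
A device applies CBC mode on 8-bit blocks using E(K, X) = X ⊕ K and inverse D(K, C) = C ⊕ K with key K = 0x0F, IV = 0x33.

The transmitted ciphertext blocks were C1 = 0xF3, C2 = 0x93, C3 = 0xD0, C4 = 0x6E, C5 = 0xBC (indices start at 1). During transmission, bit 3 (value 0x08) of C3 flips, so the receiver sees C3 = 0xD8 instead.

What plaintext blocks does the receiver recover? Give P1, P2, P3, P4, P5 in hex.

CBC decryption: P_i = D(K, C_i) ⊕ C_{i−1}, with C_{0} = IV.
Only C3 changed, to 0xD8. In CBC, a change in C_i garbles P_i and flips the same bit in P_{i+1}. Decrypting the received ciphertext:
P1: D(K, 0xF3) = 0xFC; 0xFC ⊕ 0x33 = 0xCF.
P2: D(K, 0x93) = 0x9C; 0x9C ⊕ 0xF3 = 0x6F.
P3: D(K, 0xD8) = 0xD7; 0xD7 ⊕ 0x93 = 0x44.
P4: D(K, 0x6E) = 0x61; 0x61 ⊕ 0xD8 = 0xB9.
P5: D(K, 0xBC) = 0xB3; 0xB3 ⊕ 0x6E = 0xDD.
Blocks that differ from the original plaintext: P3, P4.

P1 = 0xCF, P2 = 0x6F, P3 = 0x44, P4 = 0xB9, P5 = 0xDD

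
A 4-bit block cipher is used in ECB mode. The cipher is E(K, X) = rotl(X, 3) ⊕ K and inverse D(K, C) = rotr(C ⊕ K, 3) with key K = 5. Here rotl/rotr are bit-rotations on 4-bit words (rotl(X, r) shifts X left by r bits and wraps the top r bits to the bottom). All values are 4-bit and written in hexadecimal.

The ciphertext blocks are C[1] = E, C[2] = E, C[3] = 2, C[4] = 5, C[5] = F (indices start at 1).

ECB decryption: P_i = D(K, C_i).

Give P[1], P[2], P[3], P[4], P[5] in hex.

P[1]: D(K, E) = 7.
P[2]: D(K, E) = 7.
P[3]: D(K, 2) = E.
P[4]: D(K, 5) = 0.
P[5]: D(K, F) = 5.

P[1] = 7, P[2] = 7, P[3] = E, P[4] = 0, P[5] = 5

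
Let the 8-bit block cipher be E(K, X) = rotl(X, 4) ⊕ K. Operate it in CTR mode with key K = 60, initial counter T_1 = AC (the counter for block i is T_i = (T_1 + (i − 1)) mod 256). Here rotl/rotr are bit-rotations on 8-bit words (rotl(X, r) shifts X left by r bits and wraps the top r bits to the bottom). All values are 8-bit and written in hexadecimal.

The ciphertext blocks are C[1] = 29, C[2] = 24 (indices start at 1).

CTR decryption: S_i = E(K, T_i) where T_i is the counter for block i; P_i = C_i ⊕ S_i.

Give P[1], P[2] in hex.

P[1]: T = AC, S = E(K, T) = AA; 29 ⊕ AA = 83.
P[2]: T = AD, S = E(K, T) = BA; 24 ⊕ BA = 9E.

P[1] = 83, P[2] = 9E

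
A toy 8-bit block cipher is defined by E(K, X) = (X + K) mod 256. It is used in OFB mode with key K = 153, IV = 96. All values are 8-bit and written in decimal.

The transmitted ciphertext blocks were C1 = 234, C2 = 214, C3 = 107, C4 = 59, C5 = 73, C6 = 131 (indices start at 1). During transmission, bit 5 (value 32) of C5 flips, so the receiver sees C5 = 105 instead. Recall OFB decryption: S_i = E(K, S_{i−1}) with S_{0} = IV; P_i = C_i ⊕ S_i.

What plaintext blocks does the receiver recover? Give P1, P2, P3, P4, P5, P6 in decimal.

P1 = 19, P2 = 68, P3 = 64, P4 = 255, P5 = 52, P6 = 117

Only C5 changed, to 105. In OFB, a change in C_i flips the same bit in P_i only; the keystream is unaffected. Decrypting the received ciphertext:
P1: S = E(K, 96) = 249; 234 ⊕ 249 = 19.
P2: S = E(K, 249) = 146; 214 ⊕ 146 = 68.
P3: S = E(K, 146) = 43; 107 ⊕ 43 = 64.
P4: S = E(K, 43) = 196; 59 ⊕ 196 = 255.
P5: S = E(K, 196) = 93; 105 ⊕ 93 = 52.
P6: S = E(K, 93) = 246; 131 ⊕ 246 = 117.
Blocks that differ from the original plaintext: P5.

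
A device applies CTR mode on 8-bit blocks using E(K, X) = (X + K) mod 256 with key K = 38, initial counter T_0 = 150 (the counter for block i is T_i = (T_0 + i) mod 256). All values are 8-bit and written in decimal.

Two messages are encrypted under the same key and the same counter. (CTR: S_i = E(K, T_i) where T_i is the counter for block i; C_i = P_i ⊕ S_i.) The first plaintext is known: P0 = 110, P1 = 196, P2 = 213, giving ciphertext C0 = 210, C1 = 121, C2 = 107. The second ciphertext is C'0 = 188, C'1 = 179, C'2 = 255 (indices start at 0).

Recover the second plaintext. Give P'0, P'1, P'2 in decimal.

In CTR with a reused counter, both messages share the same keystream S_i, so C_i ⊕ C'_i = P_i ⊕ P'_i and thus P'_i = P_i ⊕ C_i ⊕ C'_i.
P'0: 110 ⊕ 210 ⊕ 188 = 0.
P'1: 196 ⊕ 121 ⊕ 179 = 14.
P'2: 213 ⊕ 107 ⊕ 255 = 65.

P'0 = 0, P'1 = 14, P'2 = 65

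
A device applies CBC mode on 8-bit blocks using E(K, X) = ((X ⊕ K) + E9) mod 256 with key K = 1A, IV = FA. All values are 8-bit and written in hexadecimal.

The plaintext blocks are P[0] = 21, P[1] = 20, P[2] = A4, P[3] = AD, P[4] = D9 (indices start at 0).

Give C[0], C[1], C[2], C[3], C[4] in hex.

CBC encryption: C_i = E(K, P_i ⊕ C_{i−1}), with C_{−1} = IV.
C[0]: P[0] ⊕ FA = DB; E(K, DB) = AA.
C[1]: P[1] ⊕ AA = 8A; E(K, 8A) = 79.
C[2]: P[2] ⊕ 79 = DD; E(K, DD) = B0.
C[3]: P[3] ⊕ B0 = 1D; E(K, 1D) = F0.
C[4]: P[4] ⊕ F0 = 29; E(K, 29) = 1C.

C[0] = AA, C[1] = 79, C[2] = B0, C[3] = F0, C[4] = 1C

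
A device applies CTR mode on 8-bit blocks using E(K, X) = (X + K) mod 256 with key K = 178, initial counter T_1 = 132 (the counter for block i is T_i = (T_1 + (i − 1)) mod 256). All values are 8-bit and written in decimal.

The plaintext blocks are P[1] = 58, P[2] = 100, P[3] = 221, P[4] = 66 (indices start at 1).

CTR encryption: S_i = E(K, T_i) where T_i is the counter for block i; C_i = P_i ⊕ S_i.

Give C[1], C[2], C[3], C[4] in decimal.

C[1] = 12, C[2] = 83, C[3] = 229, C[4] = 123

C[1]: T = 132, S = E(K, T) = 54; 58 ⊕ 54 = 12.
C[2]: T = 133, S = E(K, T) = 55; 100 ⊕ 55 = 83.
C[3]: T = 134, S = E(K, T) = 56; 221 ⊕ 56 = 229.
C[4]: T = 135, S = E(K, T) = 57; 66 ⊕ 57 = 123.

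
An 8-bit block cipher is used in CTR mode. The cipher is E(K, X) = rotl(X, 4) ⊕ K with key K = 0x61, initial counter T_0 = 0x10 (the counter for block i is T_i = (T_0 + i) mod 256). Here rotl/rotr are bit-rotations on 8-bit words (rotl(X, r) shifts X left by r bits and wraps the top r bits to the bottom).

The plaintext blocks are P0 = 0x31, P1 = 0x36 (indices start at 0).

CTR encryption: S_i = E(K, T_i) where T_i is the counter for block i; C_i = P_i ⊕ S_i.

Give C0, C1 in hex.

C0 = 0x51, C1 = 0x46

C0: T = 0x10, S = E(K, T) = 0x60; 0x31 ⊕ 0x60 = 0x51.
C1: T = 0x11, S = E(K, T) = 0x70; 0x36 ⊕ 0x70 = 0x46.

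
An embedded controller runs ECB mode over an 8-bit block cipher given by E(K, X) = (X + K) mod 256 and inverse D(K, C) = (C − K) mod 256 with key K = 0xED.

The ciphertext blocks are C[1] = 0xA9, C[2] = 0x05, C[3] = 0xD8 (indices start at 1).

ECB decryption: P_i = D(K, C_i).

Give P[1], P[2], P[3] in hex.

P[1]: D(K, 0xA9) = 0xBC.
P[2]: D(K, 0x05) = 0x18.
P[3]: D(K, 0xD8) = 0xEB.

P[1] = 0xBC, P[2] = 0x18, P[3] = 0xEB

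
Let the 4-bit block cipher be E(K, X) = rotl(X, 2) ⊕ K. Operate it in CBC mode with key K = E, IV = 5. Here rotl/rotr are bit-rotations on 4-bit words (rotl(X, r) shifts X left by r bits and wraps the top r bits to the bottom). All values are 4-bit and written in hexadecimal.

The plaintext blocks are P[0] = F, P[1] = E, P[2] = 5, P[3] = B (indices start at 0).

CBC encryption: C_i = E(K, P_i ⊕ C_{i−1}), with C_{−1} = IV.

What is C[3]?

C[3] = A

C[0]: P[0] ⊕ 5 = A; E(K, A) = 4.
C[1]: P[1] ⊕ 4 = A; E(K, A) = 4.
C[2]: P[2] ⊕ 4 = 1; E(K, 1) = A.
C[3]: P[3] ⊕ A = 1; E(K, 1) = A.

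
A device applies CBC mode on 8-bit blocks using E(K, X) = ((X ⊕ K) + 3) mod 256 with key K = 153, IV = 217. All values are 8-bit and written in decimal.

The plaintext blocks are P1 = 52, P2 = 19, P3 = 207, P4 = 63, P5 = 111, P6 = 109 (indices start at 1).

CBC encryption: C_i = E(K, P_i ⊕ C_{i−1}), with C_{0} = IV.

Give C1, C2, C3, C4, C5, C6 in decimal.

C1 = 119, C2 = 0, C3 = 89, C4 = 2, C5 = 247, C6 = 6

C1: P1 ⊕ 217 = 237; E(K, 237) = 119.
C2: P2 ⊕ 119 = 100; E(K, 100) = 0.
C3: P3 ⊕ 0 = 207; E(K, 207) = 89.
C4: P4 ⊕ 89 = 102; E(K, 102) = 2.
C5: P5 ⊕ 2 = 109; E(K, 109) = 247.
C6: P6 ⊕ 247 = 154; E(K, 154) = 6.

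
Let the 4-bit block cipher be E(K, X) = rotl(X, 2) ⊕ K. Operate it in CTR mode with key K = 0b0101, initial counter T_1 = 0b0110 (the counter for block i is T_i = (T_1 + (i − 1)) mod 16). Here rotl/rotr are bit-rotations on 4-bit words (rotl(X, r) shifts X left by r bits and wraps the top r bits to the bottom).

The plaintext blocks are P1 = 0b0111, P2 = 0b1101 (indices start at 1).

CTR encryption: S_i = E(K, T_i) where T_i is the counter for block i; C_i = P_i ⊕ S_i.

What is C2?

C1: T = 0b0110, S = E(K, T) = 0b1100; 0b0111 ⊕ 0b1100 = 0b1011.
C2: T = 0b0111, S = E(K, T) = 0b1000; 0b1101 ⊕ 0b1000 = 0b0101.

C2 = 0b0101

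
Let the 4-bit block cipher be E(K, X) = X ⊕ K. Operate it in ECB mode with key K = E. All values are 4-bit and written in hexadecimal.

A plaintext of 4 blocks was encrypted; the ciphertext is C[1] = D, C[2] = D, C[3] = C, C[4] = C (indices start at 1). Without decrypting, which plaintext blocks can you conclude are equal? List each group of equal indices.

ECB encrypts each block independently with the same key, so equal ciphertext blocks imply equal plaintext blocks.
C[1] = C[2] = D, so P[1] = P[2].
C[3] = C[4] = C, so P[3] = P[4].

P[1] = P[2]; P[3] = P[4]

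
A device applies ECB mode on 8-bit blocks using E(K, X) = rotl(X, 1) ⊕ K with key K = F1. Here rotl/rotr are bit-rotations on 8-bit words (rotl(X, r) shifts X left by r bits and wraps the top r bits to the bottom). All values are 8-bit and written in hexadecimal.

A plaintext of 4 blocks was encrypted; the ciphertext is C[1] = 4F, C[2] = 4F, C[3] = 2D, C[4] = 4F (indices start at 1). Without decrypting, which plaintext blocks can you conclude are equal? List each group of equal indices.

P[1] = P[2] = P[4]

ECB encrypts each block independently with the same key, so equal ciphertext blocks imply equal plaintext blocks.
C[1] = C[2] = C[4] = 4F, so P[1] = P[2] = P[4].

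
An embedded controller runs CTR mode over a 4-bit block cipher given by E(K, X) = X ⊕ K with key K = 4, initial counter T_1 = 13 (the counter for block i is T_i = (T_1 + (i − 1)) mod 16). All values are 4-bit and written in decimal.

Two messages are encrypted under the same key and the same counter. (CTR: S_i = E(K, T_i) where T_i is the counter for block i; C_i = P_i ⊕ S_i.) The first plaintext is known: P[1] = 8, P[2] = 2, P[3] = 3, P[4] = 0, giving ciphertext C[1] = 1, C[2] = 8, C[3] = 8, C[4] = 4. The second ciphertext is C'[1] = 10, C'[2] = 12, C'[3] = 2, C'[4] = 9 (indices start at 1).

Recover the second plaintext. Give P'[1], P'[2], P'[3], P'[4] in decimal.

P'[1] = 3, P'[2] = 6, P'[3] = 9, P'[4] = 13

In CTR with a reused counter, both messages share the same keystream S_i, so C_i ⊕ C'_i = P_i ⊕ P'_i and thus P'_i = P_i ⊕ C_i ⊕ C'_i.
P'[1]: 8 ⊕ 1 ⊕ 10 = 3.
P'[2]: 2 ⊕ 8 ⊕ 12 = 6.
P'[3]: 3 ⊕ 8 ⊕ 2 = 9.
P'[4]: 0 ⊕ 4 ⊕ 9 = 13.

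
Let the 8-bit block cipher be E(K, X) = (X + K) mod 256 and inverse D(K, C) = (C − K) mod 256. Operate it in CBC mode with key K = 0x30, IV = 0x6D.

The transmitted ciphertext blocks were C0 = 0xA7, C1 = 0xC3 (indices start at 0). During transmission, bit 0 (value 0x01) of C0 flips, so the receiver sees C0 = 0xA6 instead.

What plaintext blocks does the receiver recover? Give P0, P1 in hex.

P0 = 0x1B, P1 = 0x35

CBC decryption: P_i = D(K, C_i) ⊕ C_{i−1}, with C_{−1} = IV.
Only C0 changed, to 0xA6. In CBC, a change in C_i garbles P_i and flips the same bit in P_{i+1}. Decrypting the received ciphertext:
P0: D(K, 0xA6) = 0x76; 0x76 ⊕ 0x6D = 0x1B.
P1: D(K, 0xC3) = 0x93; 0x93 ⊕ 0xA6 = 0x35.
Blocks that differ from the original plaintext: P0, P1.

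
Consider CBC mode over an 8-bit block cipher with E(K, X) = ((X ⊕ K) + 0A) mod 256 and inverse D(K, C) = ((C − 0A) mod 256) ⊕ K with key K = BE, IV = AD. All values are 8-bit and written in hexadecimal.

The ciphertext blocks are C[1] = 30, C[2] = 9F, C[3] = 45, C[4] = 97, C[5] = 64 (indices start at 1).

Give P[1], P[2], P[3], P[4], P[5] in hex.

CBC decryption: P_i = D(K, C_i) ⊕ C_{i−1}, with C_{0} = IV.
P[1]: D(K, 30) = 98; 98 ⊕ AD = 35.
P[2]: D(K, 9F) = 2B; 2B ⊕ 30 = 1B.
P[3]: D(K, 45) = 85; 85 ⊕ 9F = 1A.
P[4]: D(K, 97) = 33; 33 ⊕ 45 = 76.
P[5]: D(K, 64) = E4; E4 ⊕ 97 = 73.

P[1] = 35, P[2] = 1B, P[3] = 1A, P[4] = 76, P[5] = 73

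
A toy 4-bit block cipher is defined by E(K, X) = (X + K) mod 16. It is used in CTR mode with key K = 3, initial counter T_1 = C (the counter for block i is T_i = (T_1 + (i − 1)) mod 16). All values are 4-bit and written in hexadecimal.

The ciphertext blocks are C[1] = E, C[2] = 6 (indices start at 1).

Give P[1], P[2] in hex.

CTR decryption: S_i = E(K, T_i) where T_i is the counter for block i; P_i = C_i ⊕ S_i.
P[1]: T = C, S = E(K, T) = F; E ⊕ F = 1.
P[2]: T = D, S = E(K, T) = 0; 6 ⊕ 0 = 6.

P[1] = 1, P[2] = 6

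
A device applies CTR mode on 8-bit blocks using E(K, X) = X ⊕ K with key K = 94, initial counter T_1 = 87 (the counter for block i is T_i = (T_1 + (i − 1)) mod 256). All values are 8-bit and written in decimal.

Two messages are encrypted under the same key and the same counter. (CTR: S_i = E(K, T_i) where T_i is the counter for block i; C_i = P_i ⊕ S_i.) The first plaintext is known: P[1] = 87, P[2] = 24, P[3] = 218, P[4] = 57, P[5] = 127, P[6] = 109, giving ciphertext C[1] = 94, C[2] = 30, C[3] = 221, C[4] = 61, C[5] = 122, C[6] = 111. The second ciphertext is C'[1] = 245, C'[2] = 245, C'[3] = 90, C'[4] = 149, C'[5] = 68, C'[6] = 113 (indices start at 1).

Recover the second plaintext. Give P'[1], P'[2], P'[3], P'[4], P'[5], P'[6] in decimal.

P'[1] = 252, P'[2] = 243, P'[3] = 93, P'[4] = 145, P'[5] = 65, P'[6] = 115

In CTR with a reused counter, both messages share the same keystream S_i, so C_i ⊕ C'_i = P_i ⊕ P'_i and thus P'_i = P_i ⊕ C_i ⊕ C'_i.
P'[1]: 87 ⊕ 94 ⊕ 245 = 252.
P'[2]: 24 ⊕ 30 ⊕ 245 = 243.
P'[3]: 218 ⊕ 221 ⊕ 90 = 93.
P'[4]: 57 ⊕ 61 ⊕ 149 = 145.
P'[5]: 127 ⊕ 122 ⊕ 68 = 65.
P'[6]: 109 ⊕ 111 ⊕ 113 = 115.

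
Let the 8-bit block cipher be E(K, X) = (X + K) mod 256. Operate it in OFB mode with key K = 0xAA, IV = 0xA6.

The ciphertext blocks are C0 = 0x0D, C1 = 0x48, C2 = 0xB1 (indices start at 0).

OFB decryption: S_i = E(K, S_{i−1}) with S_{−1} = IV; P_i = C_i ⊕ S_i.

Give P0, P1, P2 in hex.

P0 = 0x5D, P1 = 0xB2, P2 = 0x15

P0: S = E(K, 0xA6) = 0x50; 0x0D ⊕ 0x50 = 0x5D.
P1: S = E(K, 0x50) = 0xFA; 0x48 ⊕ 0xFA = 0xB2.
P2: S = E(K, 0xFA) = 0xA4; 0xB1 ⊕ 0xA4 = 0x15.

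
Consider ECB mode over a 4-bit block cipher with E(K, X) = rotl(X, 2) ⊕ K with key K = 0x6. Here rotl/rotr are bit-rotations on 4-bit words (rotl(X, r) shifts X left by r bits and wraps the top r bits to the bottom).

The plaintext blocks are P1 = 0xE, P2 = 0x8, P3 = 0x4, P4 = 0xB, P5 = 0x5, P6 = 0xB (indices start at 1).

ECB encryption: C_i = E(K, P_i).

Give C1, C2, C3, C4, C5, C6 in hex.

C1: E(K, 0xE) = 0xD.
C2: E(K, 0x8) = 0x4.
C3: E(K, 0x4) = 0x7.
C4: E(K, 0xB) = 0x8.
C5: E(K, 0x5) = 0x3.
C6: E(K, 0xB) = 0x8.

C1 = 0xD, C2 = 0x4, C3 = 0x7, C4 = 0x8, C5 = 0x3, C6 = 0x8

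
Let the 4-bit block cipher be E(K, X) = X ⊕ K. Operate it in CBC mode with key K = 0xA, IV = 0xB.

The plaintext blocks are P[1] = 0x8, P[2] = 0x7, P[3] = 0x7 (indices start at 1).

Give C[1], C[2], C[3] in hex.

CBC encryption: C_i = E(K, P_i ⊕ C_{i−1}), with C_{0} = IV.
C[1]: P[1] ⊕ 0xB = 0x3; E(K, 0x3) = 0x9.
C[2]: P[2] ⊕ 0x9 = 0xE; E(K, 0xE) = 0x4.
C[3]: P[3] ⊕ 0x4 = 0x3; E(K, 0x3) = 0x9.

C[1] = 0x9, C[2] = 0x4, C[3] = 0x9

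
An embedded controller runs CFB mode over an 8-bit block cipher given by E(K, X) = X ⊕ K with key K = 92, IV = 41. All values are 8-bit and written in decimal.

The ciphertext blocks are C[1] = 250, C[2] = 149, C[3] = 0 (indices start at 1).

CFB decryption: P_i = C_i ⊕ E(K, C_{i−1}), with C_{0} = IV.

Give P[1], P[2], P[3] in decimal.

P[1]: E(K, 41) = 117; 250 ⊕ 117 = 143.
P[2]: E(K, 250) = 166; 149 ⊕ 166 = 51.
P[3]: E(K, 149) = 201; 0 ⊕ 201 = 201.

P[1] = 143, P[2] = 51, P[3] = 201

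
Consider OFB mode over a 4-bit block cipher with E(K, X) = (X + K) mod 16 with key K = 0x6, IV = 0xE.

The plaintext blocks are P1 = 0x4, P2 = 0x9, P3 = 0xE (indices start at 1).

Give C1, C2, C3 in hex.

OFB encryption: S_i = E(K, S_{i−1}) with S_{0} = IV; C_i = P_i ⊕ S_i.
C1: S = E(K, 0xE) = 0x4; 0x4 ⊕ 0x4 = 0x0.
C2: S = E(K, 0x4) = 0xA; 0x9 ⊕ 0xA = 0x3.
C3: S = E(K, 0xA) = 0x0; 0xE ⊕ 0x0 = 0xE.

C1 = 0x0, C2 = 0x3, C3 = 0xE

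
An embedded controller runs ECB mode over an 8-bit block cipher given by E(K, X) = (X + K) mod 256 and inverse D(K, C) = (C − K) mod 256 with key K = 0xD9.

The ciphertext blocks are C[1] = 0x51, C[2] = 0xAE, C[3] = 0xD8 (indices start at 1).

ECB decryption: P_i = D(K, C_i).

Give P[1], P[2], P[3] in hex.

P[1] = 0x78, P[2] = 0xD5, P[3] = 0xFF

P[1]: D(K, 0x51) = 0x78.
P[2]: D(K, 0xAE) = 0xD5.
P[3]: D(K, 0xD8) = 0xFF.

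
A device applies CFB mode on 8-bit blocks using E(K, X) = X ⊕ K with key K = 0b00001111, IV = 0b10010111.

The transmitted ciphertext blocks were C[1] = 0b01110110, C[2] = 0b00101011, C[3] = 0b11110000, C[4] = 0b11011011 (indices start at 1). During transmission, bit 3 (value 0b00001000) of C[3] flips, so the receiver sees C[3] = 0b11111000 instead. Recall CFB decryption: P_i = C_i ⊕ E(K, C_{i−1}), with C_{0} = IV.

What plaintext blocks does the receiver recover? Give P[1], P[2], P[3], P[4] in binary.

Only C[3] changed, to 0b11111000. In CFB, a change in C_i flips the same bit in P_i and garbles P_{i+1}. Decrypting the received ciphertext:
P[1]: E(K, 0b10010111) = 0b10011000; 0b01110110 ⊕ 0b10011000 = 0b11101110.
P[2]: E(K, 0b01110110) = 0b01111001; 0b00101011 ⊕ 0b01111001 = 0b01010010.
P[3]: E(K, 0b00101011) = 0b00100100; 0b11111000 ⊕ 0b00100100 = 0b11011100.
P[4]: E(K, 0b11111000) = 0b11110111; 0b11011011 ⊕ 0b11110111 = 0b00101100.
Blocks that differ from the original plaintext: P[3], P[4].

P[1] = 0b11101110, P[2] = 0b01010010, P[3] = 0b11011100, P[4] = 0b00101100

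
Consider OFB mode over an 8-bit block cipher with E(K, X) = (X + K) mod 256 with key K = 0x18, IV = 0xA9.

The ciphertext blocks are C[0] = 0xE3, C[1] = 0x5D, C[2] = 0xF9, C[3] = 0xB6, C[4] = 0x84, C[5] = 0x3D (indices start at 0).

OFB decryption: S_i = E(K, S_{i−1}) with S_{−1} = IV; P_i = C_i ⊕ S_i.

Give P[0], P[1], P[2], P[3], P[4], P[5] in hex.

P[0] = 0x22, P[1] = 0x84, P[2] = 0x08, P[3] = 0xBF, P[4] = 0xA5, P[5] = 0x04

P[0]: S = E(K, 0xA9) = 0xC1; 0xE3 ⊕ 0xC1 = 0x22.
P[1]: S = E(K, 0xC1) = 0xD9; 0x5D ⊕ 0xD9 = 0x84.
P[2]: S = E(K, 0xD9) = 0xF1; 0xF9 ⊕ 0xF1 = 0x08.
P[3]: S = E(K, 0xF1) = 0x09; 0xB6 ⊕ 0x09 = 0xBF.
P[4]: S = E(K, 0x09) = 0x21; 0x84 ⊕ 0x21 = 0xA5.
P[5]: S = E(K, 0x21) = 0x39; 0x3D ⊕ 0x39 = 0x04.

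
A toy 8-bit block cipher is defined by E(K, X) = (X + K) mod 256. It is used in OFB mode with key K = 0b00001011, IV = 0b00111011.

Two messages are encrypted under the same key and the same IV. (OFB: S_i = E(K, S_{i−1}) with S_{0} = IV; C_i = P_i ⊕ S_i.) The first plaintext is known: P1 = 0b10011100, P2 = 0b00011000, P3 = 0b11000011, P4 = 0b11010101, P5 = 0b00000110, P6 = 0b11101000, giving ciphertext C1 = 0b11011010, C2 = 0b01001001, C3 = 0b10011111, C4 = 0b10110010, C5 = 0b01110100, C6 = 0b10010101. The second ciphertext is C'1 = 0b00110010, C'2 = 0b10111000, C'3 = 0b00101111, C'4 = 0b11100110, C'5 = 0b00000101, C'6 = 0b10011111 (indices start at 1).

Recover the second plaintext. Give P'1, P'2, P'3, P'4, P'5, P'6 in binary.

In OFB with a reused IV, both messages share the same keystream S_i, so C_i ⊕ C'_i = P_i ⊕ P'_i and thus P'_i = P_i ⊕ C_i ⊕ C'_i.
P'1: 0b10011100 ⊕ 0b11011010 ⊕ 0b00110010 = 0b01110100.
P'2: 0b00011000 ⊕ 0b01001001 ⊕ 0b10111000 = 0b11101001.
P'3: 0b11000011 ⊕ 0b10011111 ⊕ 0b00101111 = 0b01110011.
P'4: 0b11010101 ⊕ 0b10110010 ⊕ 0b11100110 = 0b10000001.
P'5: 0b00000110 ⊕ 0b01110100 ⊕ 0b00000101 = 0b01110111.
P'6: 0b11101000 ⊕ 0b10010101 ⊕ 0b10011111 = 0b11100010.

P'1 = 0b01110100, P'2 = 0b11101001, P'3 = 0b01110011, P'4 = 0b10000001, P'5 = 0b01110111, P'6 = 0b11100010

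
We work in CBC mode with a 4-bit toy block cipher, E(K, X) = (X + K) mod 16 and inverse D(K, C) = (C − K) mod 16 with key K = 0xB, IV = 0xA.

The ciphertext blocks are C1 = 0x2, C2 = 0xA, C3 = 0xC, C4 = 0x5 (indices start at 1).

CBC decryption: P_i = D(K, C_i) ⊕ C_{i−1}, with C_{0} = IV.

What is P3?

P3: D(K, 0xC) = 0x1; 0x1 ⊕ 0xA = 0xB.

P3 = 0xB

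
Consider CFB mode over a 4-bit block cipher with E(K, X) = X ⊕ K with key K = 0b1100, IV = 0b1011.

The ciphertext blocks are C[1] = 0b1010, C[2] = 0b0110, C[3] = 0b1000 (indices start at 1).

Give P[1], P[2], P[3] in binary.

CFB decryption: P_i = C_i ⊕ E(K, C_{i−1}), with C_{0} = IV.
P[1]: E(K, 0b1011) = 0b0111; 0b1010 ⊕ 0b0111 = 0b1101.
P[2]: E(K, 0b1010) = 0b0110; 0b0110 ⊕ 0b0110 = 0b0000.
P[3]: E(K, 0b0110) = 0b1010; 0b1000 ⊕ 0b1010 = 0b0010.

P[1] = 0b1101, P[2] = 0b0000, P[3] = 0b0010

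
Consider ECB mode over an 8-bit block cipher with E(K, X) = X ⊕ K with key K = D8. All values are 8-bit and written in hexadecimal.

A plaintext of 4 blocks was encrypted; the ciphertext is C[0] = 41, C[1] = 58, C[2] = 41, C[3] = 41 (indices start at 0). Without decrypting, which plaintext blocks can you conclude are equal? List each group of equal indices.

ECB encrypts each block independently with the same key, so equal ciphertext blocks imply equal plaintext blocks.
C[0] = C[2] = C[3] = 41, so P[0] = P[2] = P[3].

P[0] = P[2] = P[3]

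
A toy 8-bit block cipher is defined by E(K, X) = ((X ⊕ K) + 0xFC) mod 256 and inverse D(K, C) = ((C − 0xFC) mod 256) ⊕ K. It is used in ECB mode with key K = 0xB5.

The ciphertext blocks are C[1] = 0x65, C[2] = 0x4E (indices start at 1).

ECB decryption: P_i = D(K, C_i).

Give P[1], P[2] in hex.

P[1]: D(K, 0x65) = 0xDC.
P[2]: D(K, 0x4E) = 0xE7.

P[1] = 0xDC, P[2] = 0xE7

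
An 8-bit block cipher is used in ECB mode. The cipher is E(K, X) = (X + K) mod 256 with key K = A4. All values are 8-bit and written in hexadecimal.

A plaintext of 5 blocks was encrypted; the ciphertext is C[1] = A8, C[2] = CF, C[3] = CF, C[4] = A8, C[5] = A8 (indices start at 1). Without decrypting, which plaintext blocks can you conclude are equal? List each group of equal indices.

ECB encrypts each block independently with the same key, so equal ciphertext blocks imply equal plaintext blocks.
C[1] = C[4] = C[5] = A8, so P[1] = P[4] = P[5].
C[2] = C[3] = CF, so P[2] = P[3].

P[1] = P[4] = P[5]; P[2] = P[3]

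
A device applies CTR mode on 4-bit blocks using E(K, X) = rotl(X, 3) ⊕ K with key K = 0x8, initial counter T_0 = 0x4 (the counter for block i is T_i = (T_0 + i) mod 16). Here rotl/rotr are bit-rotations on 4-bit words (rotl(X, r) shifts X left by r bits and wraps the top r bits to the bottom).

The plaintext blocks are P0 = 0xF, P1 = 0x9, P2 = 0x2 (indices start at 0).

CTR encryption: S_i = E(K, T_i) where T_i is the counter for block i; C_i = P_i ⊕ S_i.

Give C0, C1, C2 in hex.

C0: T = 0x4, S = E(K, T) = 0xA; 0xF ⊕ 0xA = 0x5.
C1: T = 0x5, S = E(K, T) = 0x2; 0x9 ⊕ 0x2 = 0xB.
C2: T = 0x6, S = E(K, T) = 0xB; 0x2 ⊕ 0xB = 0x9.

C0 = 0x5, C1 = 0xB, C2 = 0x9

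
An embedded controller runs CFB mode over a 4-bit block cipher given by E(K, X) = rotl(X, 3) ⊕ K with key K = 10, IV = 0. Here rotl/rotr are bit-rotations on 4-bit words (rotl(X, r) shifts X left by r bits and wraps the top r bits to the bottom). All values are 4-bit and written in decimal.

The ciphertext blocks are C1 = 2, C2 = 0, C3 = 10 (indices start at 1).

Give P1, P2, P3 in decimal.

P1 = 8, P2 = 11, P3 = 0

CFB decryption: P_i = C_i ⊕ E(K, C_{i−1}), with C_{0} = IV.
P1: E(K, 0) = 10; 2 ⊕ 10 = 8.
P2: E(K, 2) = 11; 0 ⊕ 11 = 11.
P3: E(K, 0) = 10; 10 ⊕ 10 = 0.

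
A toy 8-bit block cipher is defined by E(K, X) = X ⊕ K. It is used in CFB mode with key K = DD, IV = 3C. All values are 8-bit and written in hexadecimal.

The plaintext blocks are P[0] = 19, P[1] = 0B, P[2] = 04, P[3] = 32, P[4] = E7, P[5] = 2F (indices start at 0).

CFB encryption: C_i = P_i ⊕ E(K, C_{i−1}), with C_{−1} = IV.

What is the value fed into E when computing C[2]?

C[0]: E(K, 3C) = E1; 19 ⊕ E1 = F8.
C[1]: E(K, F8) = 25; 0B ⊕ 25 = 2E.
C[2]: E(K, 2E) = F3; 04 ⊕ F3 = F7.
So the input to E for block [2] is 2E.

2E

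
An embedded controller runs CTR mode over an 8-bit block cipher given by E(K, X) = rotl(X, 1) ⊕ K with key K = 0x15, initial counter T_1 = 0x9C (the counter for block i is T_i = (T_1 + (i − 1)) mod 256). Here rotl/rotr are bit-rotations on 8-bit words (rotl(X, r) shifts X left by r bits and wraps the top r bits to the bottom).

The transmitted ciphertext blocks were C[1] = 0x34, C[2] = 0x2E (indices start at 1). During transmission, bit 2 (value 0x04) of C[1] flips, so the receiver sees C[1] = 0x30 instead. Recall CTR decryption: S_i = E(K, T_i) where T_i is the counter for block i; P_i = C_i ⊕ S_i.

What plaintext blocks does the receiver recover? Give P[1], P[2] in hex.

Only C[1] changed, to 0x30. In CTR, a change in C_i flips the same bit in P_i only; the keystream is unaffected. Decrypting the received ciphertext:
P[1]: T = 0x9C, S = E(K, T) = 0x2C; 0x30 ⊕ 0x2C = 0x1C.
P[2]: T = 0x9D, S = E(K, T) = 0x2E; 0x2E ⊕ 0x2E = 0x00.
Blocks that differ from the original plaintext: P[1].

P[1] = 0x1C, P[2] = 0x00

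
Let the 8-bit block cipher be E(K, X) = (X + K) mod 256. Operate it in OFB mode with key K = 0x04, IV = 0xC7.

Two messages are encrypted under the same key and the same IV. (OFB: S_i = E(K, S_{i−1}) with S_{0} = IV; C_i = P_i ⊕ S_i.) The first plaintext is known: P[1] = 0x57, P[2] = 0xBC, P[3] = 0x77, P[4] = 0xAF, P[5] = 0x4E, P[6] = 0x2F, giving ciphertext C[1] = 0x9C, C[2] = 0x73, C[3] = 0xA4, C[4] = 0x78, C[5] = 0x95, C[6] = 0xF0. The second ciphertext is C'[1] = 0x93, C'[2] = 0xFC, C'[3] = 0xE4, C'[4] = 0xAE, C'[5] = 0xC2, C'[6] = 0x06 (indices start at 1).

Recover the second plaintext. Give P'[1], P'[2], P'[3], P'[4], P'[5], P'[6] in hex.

In OFB with a reused IV, both messages share the same keystream S_i, so C_i ⊕ C'_i = P_i ⊕ P'_i and thus P'_i = P_i ⊕ C_i ⊕ C'_i.
P'[1]: 0x57 ⊕ 0x9C ⊕ 0x93 = 0x58.
P'[2]: 0xBC ⊕ 0x73 ⊕ 0xFC = 0x33.
P'[3]: 0x77 ⊕ 0xA4 ⊕ 0xE4 = 0x37.
P'[4]: 0xAF ⊕ 0x78 ⊕ 0xAE = 0x79.
P'[5]: 0x4E ⊕ 0x95 ⊕ 0xC2 = 0x19.
P'[6]: 0x2F ⊕ 0xF0 ⊕ 0x06 = 0xD9.

P'[1] = 0x58, P'[2] = 0x33, P'[3] = 0x37, P'[4] = 0x79, P'[5] = 0x19, P'[6] = 0xD9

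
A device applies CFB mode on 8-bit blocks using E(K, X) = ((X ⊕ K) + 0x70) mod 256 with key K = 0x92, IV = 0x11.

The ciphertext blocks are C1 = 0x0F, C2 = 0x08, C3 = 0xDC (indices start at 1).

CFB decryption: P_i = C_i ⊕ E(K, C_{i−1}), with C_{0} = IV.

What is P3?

P3 = 0xD6

P3: E(K, 0x08) = 0x0A; 0xDC ⊕ 0x0A = 0xD6.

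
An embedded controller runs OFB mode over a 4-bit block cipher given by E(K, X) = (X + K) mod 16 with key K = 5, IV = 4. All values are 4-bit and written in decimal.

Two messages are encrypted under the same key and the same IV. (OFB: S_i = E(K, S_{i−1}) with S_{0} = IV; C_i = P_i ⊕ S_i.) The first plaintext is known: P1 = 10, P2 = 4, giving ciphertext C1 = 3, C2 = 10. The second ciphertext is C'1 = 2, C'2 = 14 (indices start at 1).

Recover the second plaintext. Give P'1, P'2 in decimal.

P'1 = 11, P'2 = 0

In OFB with a reused IV, both messages share the same keystream S_i, so C_i ⊕ C'_i = P_i ⊕ P'_i and thus P'_i = P_i ⊕ C_i ⊕ C'_i.
P'1: 10 ⊕ 3 ⊕ 2 = 11.
P'2: 4 ⊕ 10 ⊕ 14 = 0.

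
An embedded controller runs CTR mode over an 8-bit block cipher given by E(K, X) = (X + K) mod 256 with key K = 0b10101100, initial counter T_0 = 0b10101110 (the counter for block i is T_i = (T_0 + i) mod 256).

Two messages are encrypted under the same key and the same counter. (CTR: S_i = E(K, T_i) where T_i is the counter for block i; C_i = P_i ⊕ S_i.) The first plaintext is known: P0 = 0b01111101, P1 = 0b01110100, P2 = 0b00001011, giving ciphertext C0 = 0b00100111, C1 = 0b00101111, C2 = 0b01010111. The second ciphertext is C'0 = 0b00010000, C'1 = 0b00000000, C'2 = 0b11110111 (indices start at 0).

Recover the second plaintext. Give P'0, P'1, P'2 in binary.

P'0 = 0b01001010, P'1 = 0b01011011, P'2 = 0b10101011

In CTR with a reused counter, both messages share the same keystream S_i, so C_i ⊕ C'_i = P_i ⊕ P'_i and thus P'_i = P_i ⊕ C_i ⊕ C'_i.
P'0: 0b01111101 ⊕ 0b00100111 ⊕ 0b00010000 = 0b01001010.
P'1: 0b01110100 ⊕ 0b00101111 ⊕ 0b00000000 = 0b01011011.
P'2: 0b00001011 ⊕ 0b01010111 ⊕ 0b11110111 = 0b10101011.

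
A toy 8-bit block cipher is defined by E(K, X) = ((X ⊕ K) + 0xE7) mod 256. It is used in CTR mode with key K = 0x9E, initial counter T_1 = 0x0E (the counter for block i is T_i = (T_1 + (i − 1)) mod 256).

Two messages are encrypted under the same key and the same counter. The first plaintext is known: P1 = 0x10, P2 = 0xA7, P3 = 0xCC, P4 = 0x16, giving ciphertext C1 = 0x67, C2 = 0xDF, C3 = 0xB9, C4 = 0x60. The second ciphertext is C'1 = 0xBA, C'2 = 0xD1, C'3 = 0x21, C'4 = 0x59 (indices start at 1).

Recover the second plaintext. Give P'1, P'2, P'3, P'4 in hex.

P'1 = 0xCD, P'2 = 0xA9, P'3 = 0x54, P'4 = 0x2F

In CTR with a reused counter, both messages share the same keystream S_i, so C_i ⊕ C'_i = P_i ⊕ P'_i and thus P'_i = P_i ⊕ C_i ⊕ C'_i.
P'1: 0x10 ⊕ 0x67 ⊕ 0xBA = 0xCD.
P'2: 0xA7 ⊕ 0xDF ⊕ 0xD1 = 0xA9.
P'3: 0xCC ⊕ 0xB9 ⊕ 0x21 = 0x54.
P'4: 0x16 ⊕ 0x60 ⊕ 0x59 = 0x2F.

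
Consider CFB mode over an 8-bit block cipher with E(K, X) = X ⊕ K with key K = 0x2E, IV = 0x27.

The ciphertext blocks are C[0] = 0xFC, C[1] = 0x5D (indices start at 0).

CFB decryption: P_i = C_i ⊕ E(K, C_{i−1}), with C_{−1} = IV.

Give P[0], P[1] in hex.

P[0]: E(K, 0x27) = 0x09; 0xFC ⊕ 0x09 = 0xF5.
P[1]: E(K, 0xFC) = 0xD2; 0x5D ⊕ 0xD2 = 0x8F.

P[0] = 0xF5, P[1] = 0x8F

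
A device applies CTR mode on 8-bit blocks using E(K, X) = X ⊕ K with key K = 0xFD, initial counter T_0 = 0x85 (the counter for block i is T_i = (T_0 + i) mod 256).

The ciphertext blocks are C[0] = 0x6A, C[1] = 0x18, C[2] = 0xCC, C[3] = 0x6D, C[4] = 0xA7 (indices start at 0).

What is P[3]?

P[3] = 0x18

CTR decryption: S_i = E(K, T_i) where T_i is the counter for block i; P_i = C_i ⊕ S_i.
P[3]: T = 0x88, S = E(K, T) = 0x75; 0x6D ⊕ 0x75 = 0x18.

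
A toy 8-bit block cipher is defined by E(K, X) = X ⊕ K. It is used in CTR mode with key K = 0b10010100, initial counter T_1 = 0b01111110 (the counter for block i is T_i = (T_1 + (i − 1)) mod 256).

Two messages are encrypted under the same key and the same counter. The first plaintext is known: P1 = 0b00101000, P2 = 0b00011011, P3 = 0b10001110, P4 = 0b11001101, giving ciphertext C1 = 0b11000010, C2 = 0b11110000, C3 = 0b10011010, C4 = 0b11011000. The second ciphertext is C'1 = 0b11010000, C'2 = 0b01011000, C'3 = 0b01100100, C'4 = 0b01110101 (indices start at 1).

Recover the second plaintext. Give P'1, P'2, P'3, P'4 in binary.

P'1 = 0b00111010, P'2 = 0b10110011, P'3 = 0b01110000, P'4 = 0b01100000

In CTR with a reused counter, both messages share the same keystream S_i, so C_i ⊕ C'_i = P_i ⊕ P'_i and thus P'_i = P_i ⊕ C_i ⊕ C'_i.
P'1: 0b00101000 ⊕ 0b11000010 ⊕ 0b11010000 = 0b00111010.
P'2: 0b00011011 ⊕ 0b11110000 ⊕ 0b01011000 = 0b10110011.
P'3: 0b10001110 ⊕ 0b10011010 ⊕ 0b01100100 = 0b01110000.
P'4: 0b11001101 ⊕ 0b11011000 ⊕ 0b01110101 = 0b01100000.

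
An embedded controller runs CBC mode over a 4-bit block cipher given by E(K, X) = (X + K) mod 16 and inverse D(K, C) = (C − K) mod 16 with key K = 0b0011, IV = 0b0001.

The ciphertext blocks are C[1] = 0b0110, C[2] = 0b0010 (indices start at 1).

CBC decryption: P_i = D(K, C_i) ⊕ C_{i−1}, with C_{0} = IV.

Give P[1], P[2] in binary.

P[1] = 0b0010, P[2] = 0b1001

P[1]: D(K, 0b0110) = 0b0011; 0b0011 ⊕ 0b0001 = 0b0010.
P[2]: D(K, 0b0010) = 0b1111; 0b1111 ⊕ 0b0110 = 0b1001.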